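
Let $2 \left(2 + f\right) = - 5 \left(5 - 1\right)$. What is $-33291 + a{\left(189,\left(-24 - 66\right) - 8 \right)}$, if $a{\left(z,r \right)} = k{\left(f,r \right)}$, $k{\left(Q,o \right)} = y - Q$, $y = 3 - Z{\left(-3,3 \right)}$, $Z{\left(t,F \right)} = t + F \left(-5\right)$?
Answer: $-33258$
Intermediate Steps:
$Z{\left(t,F \right)} = t - 5 F$
$y = 21$ ($y = 3 - \left(-3 - 15\right) = 3 - -18 = 3 + 18 = 21$)
$f = -12$ ($f = -2 + \frac{\left(-5\right) \left(5 - 1\right)}{2} = -2 + \frac{\left(-5\right) 4}{2} = -2 + \frac{1}{2} \left(-20\right) = -2 - 10 = -12$)
$k{\left(Q,o \right)} = 21 - Q$
$a{\left(z,r \right)} = 33$ ($a{\left(z,r \right)} = 21 - -12 = 21 + 12 = 33$)
$-33291 + a{\left(189,\left(-24 - 66\right) - 8 \right)} = -33291 + 33 = -33258$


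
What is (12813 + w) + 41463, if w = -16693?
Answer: 37583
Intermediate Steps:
(12813 + w) + 41463 = (12813 - 16693) + 41463 = -3880 + 41463 = 37583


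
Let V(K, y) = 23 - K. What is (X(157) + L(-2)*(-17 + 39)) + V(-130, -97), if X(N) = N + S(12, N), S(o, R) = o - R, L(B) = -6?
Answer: 33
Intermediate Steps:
X(N) = 12 (X(N) = N + (12 - N) = 12)
(X(157) + L(-2)*(-17 + 39)) + V(-130, -97) = (12 - 6*(-17 + 39)) + (23 - 1*(-130)) = (12 - 6*22) + (23 + 130) = (12 - 132) + 153 = -120 + 153 = 33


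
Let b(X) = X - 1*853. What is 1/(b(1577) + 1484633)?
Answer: 1/1485357 ≈ 6.7324e-7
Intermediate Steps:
b(X) = -853 + X (b(X) = X - 853 = -853 + X)
1/(b(1577) + 1484633) = 1/((-853 + 1577) + 1484633) = 1/(724 + 1484633) = 1/1485357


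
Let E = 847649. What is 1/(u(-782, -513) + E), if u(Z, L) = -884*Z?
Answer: 1/1538937 ≈ 6.4980e-7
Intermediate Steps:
1/(u(-782, -513) + E) = 1/(-884*(-782) + 847649) = 1/(691288 + 847649) = 1/1538937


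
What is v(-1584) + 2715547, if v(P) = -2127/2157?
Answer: 1952477584/719 ≈ 2.7155e+6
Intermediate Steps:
v(P) = -709/719 (v(P) = -2127*1/2157 = -709/719)
v(-1584) + 2715547 = -709/719 + 2715547 = 1952477584/719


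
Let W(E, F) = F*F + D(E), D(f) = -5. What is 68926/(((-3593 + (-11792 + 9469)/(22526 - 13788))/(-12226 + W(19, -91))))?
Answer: 2378987782600/31397957 ≈ 75769.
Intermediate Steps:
W(E, F) = -5 + F² (W(E, F) = F*F - 5 = F² - 5 = -5 + F²)
68926/(((-3593 + (-11792 + 9469)/(22526 - 13788))/(-12226 + W(19, -91)))) = 68926/(((-3593 + (-11792 + 9469)/(22526 - 13788))/(-12226 + (-5 + (-91)²)))) = 68926/(((-3593 - 2323/8738)/(-12226 + (-5 + 8281)))) = 68926/(((-3593 - 2323*1/8738)/(-12226 + 8276))) = 68926/(((-3593 - 2323/8738)/(-3950))) = 68926/((-31397957/8738*(-1/3950))) = 68926/(31397957/34515100) = 68926*(34515100/31397957) = 2378987782600/31397957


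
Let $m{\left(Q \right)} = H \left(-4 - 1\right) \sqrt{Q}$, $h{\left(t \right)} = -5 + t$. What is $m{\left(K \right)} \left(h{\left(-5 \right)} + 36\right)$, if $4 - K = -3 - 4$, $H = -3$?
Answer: $390 \sqrt{11} \approx 1293.5$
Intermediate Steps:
$K = 11$ ($K = 4 - \left(-3 - 4\right) = 4 - -7 = 4 + 7 = 11$)
$m{\left(Q \right)} = 15 \sqrt{Q}$ ($m{\left(Q \right)} = - 3 \left(-4 - 1\right) \sqrt{Q} = \left(-3\right) \left(-5\right) \sqrt{Q} = 15 \sqrt{Q}$)
$m{\left(K \right)} \left(h{\left(-5 \right)} + 36\right) = 15 \sqrt{11} \left(\left(-5 - 5\right) + 36\right) = 15 \sqrt{11} \left(-10 + 36\right) = 15 \sqrt{11} \cdot 26 = 390 \sqrt{11}$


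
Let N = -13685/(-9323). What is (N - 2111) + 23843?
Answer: 202621121/9323 ≈ 21733.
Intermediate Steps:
N = 13685/9323 (N = -13685*(-1/9323) = 13685/9323 ≈ 1.4679)
(N - 2111) + 23843 = (13685/9323 - 2111) + 23843 = -19667168/9323 + 23843 = 202621121/9323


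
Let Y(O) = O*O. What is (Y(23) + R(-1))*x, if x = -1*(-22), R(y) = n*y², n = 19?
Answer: 12056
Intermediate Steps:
R(y) = 19*y²
x = 22
Y(O) = O²
(Y(23) + R(-1))*x = (23² + 19*(-1)²)*22 = (529 + 19*1)*22 = (529 + 19)*22 = 548*22 = 12056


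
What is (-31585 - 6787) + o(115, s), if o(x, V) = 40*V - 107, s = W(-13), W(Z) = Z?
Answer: -38999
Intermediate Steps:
s = -13
o(x, V) = -107 + 40*V
(-31585 - 6787) + o(115, s) = (-31585 - 6787) + (-107 + 40*(-13)) = -38372 + (-107 - 520) = -38372 - 627 = -38999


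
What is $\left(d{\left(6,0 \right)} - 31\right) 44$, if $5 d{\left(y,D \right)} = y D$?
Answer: $-1364$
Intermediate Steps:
$d{\left(y,D \right)} = \frac{D y}{5}$ ($d{\left(y,D \right)} = \frac{y D}{5} = \frac{D y}{5}$)
$\left(d{\left(6,0 \right)} - 31\right) 44 = \left(\frac{1}{5} \cdot 0 \cdot 6 - 31\right) 44 = \left(0 - 31\right) 44 = \left(-31\right) 44 = -1364$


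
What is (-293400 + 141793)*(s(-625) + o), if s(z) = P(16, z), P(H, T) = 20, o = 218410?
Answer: -33115517010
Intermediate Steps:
s(z) = 20
(-293400 + 141793)*(s(-625) + o) = (-293400 + 141793)*(20 + 218410) = -151607*218430 = -33115517010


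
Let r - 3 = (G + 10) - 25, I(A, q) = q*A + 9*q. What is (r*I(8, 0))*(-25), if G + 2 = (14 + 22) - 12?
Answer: 0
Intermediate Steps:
I(A, q) = 9*q + A*q (I(A, q) = A*q + 9*q = 9*q + A*q)
G = 22 (G = -2 + ((14 + 22) - 12) = -2 + (36 - 12) = -2 + 24 = 22)
r = 10 (r = 3 + ((22 + 10) - 25) = 3 + (32 - 25) = 3 + 7 = 10)
(r*I(8, 0))*(-25) = (10*(0*(9 + 8)))*(-25) = (10*(0*17))*(-25) = (10*0)*(-25) = 0*(-25) = 0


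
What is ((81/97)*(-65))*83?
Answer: -436995/97 ≈ -4505.1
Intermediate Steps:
((81/97)*(-65))*83 = -5265/97*83 = -436995/97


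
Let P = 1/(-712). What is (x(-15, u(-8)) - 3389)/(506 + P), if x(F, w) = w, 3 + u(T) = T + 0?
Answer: -2420800/360271 ≈ -6.7194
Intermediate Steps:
u(T) = -3 + T (u(T) = -3 + (T + 0) = -3 + T)
P = -1/712 ≈ -0.0014045
(x(-15, u(-8)) - 3389)/(506 + P) = ((-3 - 8) - 3389)/(506 - 1/712) = (-11 - 3389)/(360271/712) = -3400*712/360271 = -2420800/360271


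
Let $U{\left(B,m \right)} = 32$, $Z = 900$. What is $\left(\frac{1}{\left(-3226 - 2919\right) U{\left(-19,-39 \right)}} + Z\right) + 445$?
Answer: $\frac{264480799}{196640} \approx 1345.0$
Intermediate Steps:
$\left(\frac{1}{\left(-3226 - 2919\right) U{\left(-19,-39 \right)}} + Z\right) + 445 = \left(\frac{1}{\left(-3226 - 2919\right) 32} + 900\right) + 445 = \left(\frac{1}{-6145} \cdot \frac{1}{32} + 900\right) + 445 = \left(\left(- \frac{1}{6145}\right) \frac{1}{32} + 900\right) + 445 = \left(- \frac{1}{196640} + 900\right) + 445 = \frac{176975999}{196640} + 445 = \frac{264480799}{196640}$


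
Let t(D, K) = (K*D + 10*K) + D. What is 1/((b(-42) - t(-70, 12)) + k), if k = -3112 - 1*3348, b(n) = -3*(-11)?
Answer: -1/5637 ≈ -0.00017740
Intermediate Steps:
b(n) = 33
t(D, K) = D + 10*K + D*K (t(D, K) = (D*K + 10*K) + D = (10*K + D*K) + D = D + 10*K + D*K)
k = -6460 (k = -3112 - 3348 = -6460)
1/((b(-42) - t(-70, 12)) + k) = 1/((33 - (-70 + 10*12 - 70*12)) - 6460) = 1/((33 - (-70 + 120 - 840)) - 6460) = 1/((33 - 1*(-790)) - 6460) = 1/((33 + 790) - 6460) = 1/(823 - 6460) = 1/(-5637) = -1/5637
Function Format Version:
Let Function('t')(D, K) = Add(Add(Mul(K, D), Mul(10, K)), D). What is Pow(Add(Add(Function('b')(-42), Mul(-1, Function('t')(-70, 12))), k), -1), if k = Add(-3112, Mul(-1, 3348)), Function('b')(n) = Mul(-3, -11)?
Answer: Rational(-1, 5637) ≈ -0.00017740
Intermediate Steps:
Function('b')(n) = 33
Function('t')(D, K) = Add(D, Mul(10, K), Mul(D, K)) (Function('t')(D, K) = Add(Add(Mul(D, K), Mul(10, K)), D) = Add(Add(Mul(10, K), Mul(D, K)), D) = Add(D, Mul(10, K), Mul(D, K)))
k = -6460 (k = Add(-3112, -3348) = -6460)
Pow(Add(Add(Function('b')(-42), Mul(-1, Function('t')(-70, 12))), k), -1) = Pow(Add(Add(33, Mul(-1, Add(-70, Mul(10, 12), Mul(-70, 12)))), -6460), -1) = Pow(Add(Add(33, Mul(-1, Add(-70, 120, -840))), -6460), -1) = Pow(Add(Add(33, Mul(-1, -790)), -6460), -1) = Pow(Add(Add(33, 790), -6460), -1) = Pow(Add(823, -6460), -1) = Pow(-5637, -1) = Rational(-1, 5637)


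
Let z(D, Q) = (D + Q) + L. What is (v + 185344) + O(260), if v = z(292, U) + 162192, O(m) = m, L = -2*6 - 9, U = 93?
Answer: 348160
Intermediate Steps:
L = -21 (L = -12 - 9 = -21)
z(D, Q) = -21 + D + Q (z(D, Q) = (D + Q) - 21 = -21 + D + Q)
v = 162556 (v = (-21 + 292 + 93) + 162192 = 364 + 162192 = 162556)
(v + 185344) + O(260) = (162556 + 185344) + 260 = 347900 + 260 = 348160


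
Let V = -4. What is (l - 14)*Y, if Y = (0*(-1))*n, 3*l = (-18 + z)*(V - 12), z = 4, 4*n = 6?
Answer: 0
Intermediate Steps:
n = 3/2 (n = (1/4)*6 = 3/2 ≈ 1.5000)
l = 224/3 (l = ((-18 + 4)*(-4 - 12))/3 = (-14*(-16))/3 = (1/3)*224 = 224/3 ≈ 74.667)
Y = 0 (Y = (0*(-1))*(3/2) = 0*(3/2) = 0)
(l - 14)*Y = (224/3 - 14)*0 = (182/3)*0 = 0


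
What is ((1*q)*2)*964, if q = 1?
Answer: 1928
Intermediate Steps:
((1*q)*2)*964 = ((1*1)*2)*964 = (1*2)*964 = 2*964 = 1928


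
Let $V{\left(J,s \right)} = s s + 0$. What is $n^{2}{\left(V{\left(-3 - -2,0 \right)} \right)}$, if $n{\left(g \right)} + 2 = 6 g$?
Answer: $4$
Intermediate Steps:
$V{\left(J,s \right)} = s^{2}$ ($V{\left(J,s \right)} = s^{2} + 0 = s^{2}$)
$n{\left(g \right)} = -2 + 6 g$
$n^{2}{\left(V{\left(-3 - -2,0 \right)} \right)} = \left(-2 + 6 \cdot 0^{2}\right)^{2} = \left(-2 + 6 \cdot 0\right)^{2} = \left(-2 + 0\right)^{2} = \left(-2\right)^{2} = 4$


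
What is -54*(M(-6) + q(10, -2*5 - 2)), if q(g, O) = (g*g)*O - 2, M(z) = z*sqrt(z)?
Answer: 64908 + 324*I*sqrt(6) ≈ 64908.0 + 793.63*I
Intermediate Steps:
M(z) = z**(3/2)
q(g, O) = -2 + O*g**2 (q(g, O) = g**2*O - 2 = O*g**2 - 2 = -2 + O*g**2)
-54*(M(-6) + q(10, -2*5 - 2)) = -54*((-6)**(3/2) + (-2 + (-2*5 - 2)*10**2)) = -54*(-6*I*sqrt(6) + (-2 + (-10 - 2)*100)) = -54*(-6*I*sqrt(6) + (-2 - 12*100)) = -54*(-6*I*sqrt(6) + (-2 - 1200)) = -54*(-6*I*sqrt(6) - 1202) = -54*(-1202 - 6*I*sqrt(6)) = 64908 + 324*I*sqrt(6)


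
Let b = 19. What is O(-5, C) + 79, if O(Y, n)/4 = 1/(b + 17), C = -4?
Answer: 712/9 ≈ 79.111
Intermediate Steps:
O(Y, n) = ⅑ (O(Y, n) = 4/(19 + 17) = 4/36 = 4*(1/36) = ⅑)
O(-5, C) + 79 = ⅑ + 79 = 712/9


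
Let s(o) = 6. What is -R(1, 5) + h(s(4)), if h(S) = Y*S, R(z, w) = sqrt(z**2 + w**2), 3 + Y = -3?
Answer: -36 - sqrt(26) ≈ -41.099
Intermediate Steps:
Y = -6 (Y = -3 - 3 = -6)
R(z, w) = sqrt(w**2 + z**2)
h(S) = -6*S
-R(1, 5) + h(s(4)) = -sqrt(5**2 + 1**2) - 6*6 = -sqrt(25 + 1) - 36 = -sqrt(26) - 36 = -36 - sqrt(26)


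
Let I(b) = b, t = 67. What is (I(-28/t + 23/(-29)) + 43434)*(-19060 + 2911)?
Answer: -1362812640441/1943 ≈ -7.0140e+8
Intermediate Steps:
(I(-28/t + 23/(-29)) + 43434)*(-19060 + 2911) = ((-28/67 + 23/(-29)) + 43434)*(-19060 + 2911) = ((-28*1/67 + 23*(-1/29)) + 43434)*(-16149) = ((-28/67 - 23/29) + 43434)*(-16149) = (-2353/1943 + 43434)*(-16149) = (84389909/1943)*(-16149) = -1362812640441/1943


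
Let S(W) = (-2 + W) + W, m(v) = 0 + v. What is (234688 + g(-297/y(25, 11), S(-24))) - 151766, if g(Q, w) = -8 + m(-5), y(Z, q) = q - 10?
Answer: 82909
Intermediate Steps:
m(v) = v
y(Z, q) = -10 + q
S(W) = -2 + 2*W
g(Q, w) = -13 (g(Q, w) = -8 - 5 = -13)
(234688 + g(-297/y(25, 11), S(-24))) - 151766 = (234688 - 13) - 151766 = 234675 - 151766 = 82909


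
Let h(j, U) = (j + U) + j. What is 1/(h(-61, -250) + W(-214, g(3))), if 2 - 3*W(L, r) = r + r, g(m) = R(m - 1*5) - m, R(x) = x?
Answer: -1/368 ≈ -0.0027174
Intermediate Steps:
g(m) = -5 (g(m) = (m - 1*5) - m = (m - 5) - m = (-5 + m) - m = -5)
h(j, U) = U + 2*j (h(j, U) = (U + j) + j = U + 2*j)
W(L, r) = ⅔ - 2*r/3 (W(L, r) = ⅔ - (r + r)/3 = ⅔ - 2*r/3)
1/(h(-61, -250) + W(-214, g(3))) = 1/((-250 + 2*(-61)) + (⅔ - ⅔*(-5))) = 1/((-250 - 122) + (⅔ + 10/3)) = 1/(-372 + 4) = 1/(-368) = -1/368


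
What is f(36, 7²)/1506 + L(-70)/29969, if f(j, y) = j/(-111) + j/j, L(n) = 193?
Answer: 11503571/1669932618 ≈ 0.0068886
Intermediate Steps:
f(j, y) = 1 - j/111 (f(j, y) = j*(-1/111) + 1 = -j/111 + 1 = 1 - j/111)
f(36, 7²)/1506 + L(-70)/29969 = (1 - 1/111*36)/1506 + 193/29969 = (1 - 12/37)*(1/1506) + 193*(1/29969) = (25/37)*(1/1506) + 193/29969 = 25/55722 + 193/29969 = 11503571/1669932618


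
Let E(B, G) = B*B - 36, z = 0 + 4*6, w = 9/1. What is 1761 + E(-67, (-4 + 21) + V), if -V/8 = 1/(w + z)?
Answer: 6214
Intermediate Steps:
w = 9 (w = 9*1 = 9)
z = 24 (z = 0 + 24 = 24)
V = -8/33 (V = -8/(9 + 24) = -8/33 ≈ -0.24242)
E(B, G) = -36 + B**2 (E(B, G) = B**2 - 36 = -36 + B**2)
1761 + E(-67, (-4 + 21) + V) = 1761 + (-36 + (-67)**2) = 1761 + (-36 + 4489) = 1761 + 4453 = 6214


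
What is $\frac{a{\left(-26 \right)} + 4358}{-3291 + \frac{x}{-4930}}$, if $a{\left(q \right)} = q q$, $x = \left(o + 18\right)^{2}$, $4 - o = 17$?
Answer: $- \frac{4963524}{3244931} \approx -1.5296$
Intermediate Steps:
$o = -13$ ($o = 4 - 17 = -13$)
$x = 25$ ($x = \left(-13 + 18\right)^{2} = 5^{2} = 25$)
$a{\left(q \right)} = q^{2}$
$\frac{a{\left(-26 \right)} + 4358}{-3291 + \frac{x}{-4930}} = \frac{\left(-26\right)^{2} + 4358}{-3291 + \frac{25}{-4930}} = \frac{676 + 4358}{-3291 + 25 \left(- \frac{1}{4930}\right)} = \frac{5034}{-3291 - \frac{5}{986}} = \frac{5034}{- \frac{3244931}{986}} = 5034 \left(- \frac{986}{3244931}\right) = - \frac{4963524}{3244931}$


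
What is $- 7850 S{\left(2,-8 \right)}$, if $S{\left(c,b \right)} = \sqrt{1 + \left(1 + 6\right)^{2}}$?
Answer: $- 39250 \sqrt{2} \approx -55508.0$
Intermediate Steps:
$S{\left(c,b \right)} = 5 \sqrt{2}$ ($S{\left(c,b \right)} = \sqrt{1 + 7^{2}} = \sqrt{1 + 49} = \sqrt{50} = 5 \sqrt{2}$)
$- 7850 S{\left(2,-8 \right)} = - 7850 \cdot 5 \sqrt{2} = - 39250 \sqrt{2}$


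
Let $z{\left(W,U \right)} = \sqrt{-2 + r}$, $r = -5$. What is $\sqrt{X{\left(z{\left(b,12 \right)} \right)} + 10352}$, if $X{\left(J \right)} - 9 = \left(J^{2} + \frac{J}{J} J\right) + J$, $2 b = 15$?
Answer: $\sqrt{10354 + 2 i \sqrt{7}} \approx 101.75 + 0.026 i$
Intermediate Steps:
$b = \frac{15}{2}$ ($b = \frac{1}{2} \cdot 15 = \frac{15}{2} \approx 7.5$)
$z{\left(W,U \right)} = i \sqrt{7}$ ($z{\left(W,U \right)} = \sqrt{-2 - 5} = \sqrt{-7} = i \sqrt{7}$)
$X{\left(J \right)} = 9 + J^{2} + 2 J$ ($X{\left(J \right)} = 9 + \left(\left(J^{2} + \frac{J}{J} J\right) + J\right) = 9 + \left(\left(J^{2} + 1 J\right) + J\right) = 9 + \left(\left(J^{2} + J\right) + J\right) = 9 + \left(\left(J + J^{2}\right) + J\right) = 9 + \left(J^{2} + 2 J\right) = 9 + J^{2} + 2 J$)
$\sqrt{X{\left(z{\left(b,12 \right)} \right)} + 10352} = \sqrt{\left(9 + \left(i \sqrt{7}\right)^{2} + 2 i \sqrt{7}\right) + 10352} = \sqrt{\left(9 - 7 + 2 i \sqrt{7}\right) + 10352} = \sqrt{\left(2 + 2 i \sqrt{7}\right) + 10352} = \sqrt{10354 + 2 i \sqrt{7}}$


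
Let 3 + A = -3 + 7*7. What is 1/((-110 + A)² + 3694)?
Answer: 1/8183 ≈ 0.00012220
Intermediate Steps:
A = 43 (A = -3 + (-3 + 7*7) = -3 + (-3 + 49) = -3 + 46 = 43)
1/((-110 + A)² + 3694) = 1/((-110 + 43)² + 3694) = 1/((-67)² + 3694) = 1/(4489 + 3694) = 1/8183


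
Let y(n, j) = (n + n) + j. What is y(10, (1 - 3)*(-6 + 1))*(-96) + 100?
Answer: -2780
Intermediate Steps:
y(n, j) = j + 2*n (y(n, j) = 2*n + j = j + 2*n)
y(10, (1 - 3)*(-6 + 1))*(-96) + 100 = ((1 - 3)*(-6 + 1) + 2*10)*(-96) + 100 = (-2*(-5) + 20)*(-96) + 100 = (10 + 20)*(-96) + 100 = 30*(-96) + 100 = -2880 + 100 = -2780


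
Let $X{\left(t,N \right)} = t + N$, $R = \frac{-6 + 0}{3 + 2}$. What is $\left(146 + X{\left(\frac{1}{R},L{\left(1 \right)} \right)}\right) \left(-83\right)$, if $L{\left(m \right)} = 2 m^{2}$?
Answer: $- \frac{73289}{6} \approx -12215.0$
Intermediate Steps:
$R = - \frac{6}{5} \approx -1.2$
$X{\left(t,N \right)} = N + t$
$\left(146 + X{\left(\frac{1}{R},L{\left(1 \right)} \right)}\right) \left(-83\right) = \left(146 + \left(2 \cdot 1^{2} + \frac{1}{- \frac{6}{5}}\right)\right) \left(-83\right) = \left(146 + \left(2 \cdot 1 - \frac{5}{6}\right)\right) \left(-83\right) = \left(146 + \left(2 - \frac{5}{6}\right)\right) \left(-83\right) = \left(146 + \frac{7}{6}\right) \left(-83\right) = \frac{883}{6} \left(-83\right) = - \frac{73289}{6}$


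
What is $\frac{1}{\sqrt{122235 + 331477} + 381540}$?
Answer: $\frac{95385}{36393079472} - \frac{\sqrt{28357}}{36393079472} \approx 2.6163 \cdot 10^{-6}$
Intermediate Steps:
$\frac{1}{\sqrt{122235 + 331477} + 381540} = \frac{1}{\sqrt{453712} + 381540} = \frac{1}{4 \sqrt{28357} + 381540} = \frac{1}{381540 + 4 \sqrt{28357}}$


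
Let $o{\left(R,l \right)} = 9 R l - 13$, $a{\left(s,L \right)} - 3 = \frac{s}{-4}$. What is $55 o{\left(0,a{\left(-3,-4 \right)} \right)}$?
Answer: $-715$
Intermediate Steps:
$a{\left(s,L \right)} = 3 - \frac{s}{4}$ ($a{\left(s,L \right)} = 3 + \frac{s}{-4} = 3 + s \left(- \frac{1}{4}\right) = 3 - \frac{s}{4}$)
$o{\left(R,l \right)} = -13 + 9 R l$ ($o{\left(R,l \right)} = 9 R l - 13 = -13 + 9 R l$)
$55 o{\left(0,a{\left(-3,-4 \right)} \right)} = 55 \left(-13 + 9 \cdot 0 \left(3 - - \frac{3}{4}\right)\right) = 55 \left(-13 + 9 \cdot 0 \left(3 + \frac{3}{4}\right)\right) = 55 \left(-13 + 9 \cdot 0 \cdot \frac{15}{4}\right) = 55 \left(-13 + 0\right) = 55 \left(-13\right) = -715$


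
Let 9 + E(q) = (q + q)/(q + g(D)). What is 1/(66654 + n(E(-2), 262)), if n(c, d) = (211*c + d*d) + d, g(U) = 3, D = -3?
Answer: 1/132817 ≈ 7.5292e-6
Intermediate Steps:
E(q) = -9 + 2*q/(3 + q) (E(q) = -9 + (q + q)/(q + 3) = -9 + (2*q)/(3 + q) = -9 + 2*q/(3 + q))
n(c, d) = d + d² + 211*c (n(c, d) = (211*c + d²) + d = (d² + 211*c) + d = d + d² + 211*c)
1/(66654 + n(E(-2), 262)) = 1/(66654 + (262 + 262² + 211*((-27 - 7*(-2))/(3 - 2)))) = 1/(66654 + (262 + 68644 + 211*((-27 + 14)/1))) = 1/(66654 + (262 + 68644 + 211*(1*(-13)))) = 1/(66654 + (262 + 68644 + 211*(-13))) = 1/(66654 + (262 + 68644 - 2743)) = 1/(66654 + 66163) = 1/132817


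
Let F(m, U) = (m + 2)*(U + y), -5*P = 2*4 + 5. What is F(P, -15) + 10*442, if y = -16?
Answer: 22193/5 ≈ 4438.6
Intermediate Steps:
P = -13/5 (P = -(2*4 + 5)/5 = -(8 + 5)/5 = -1/5*13 = -13/5 ≈ -2.6000)
F(m, U) = (-16 + U)*(2 + m) (F(m, U) = (m + 2)*(U - 16) = (2 + m)*(-16 + U) = (-16 + U)*(2 + m))
F(P, -15) + 10*442 = (-32 - 16*(-13/5) + 2*(-15) - 15*(-13/5)) + 10*442 = (-32 + 208/5 - 30 + 39) + 4420 = 93/5 + 4420 = 22193/5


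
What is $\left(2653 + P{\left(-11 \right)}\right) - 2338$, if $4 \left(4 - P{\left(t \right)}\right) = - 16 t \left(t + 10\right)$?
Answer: $363$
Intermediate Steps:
$P{\left(t \right)} = 4 + 4 t \left(10 + t\right)$ ($P{\left(t \right)} = 4 - \frac{- 16 t \left(t + 10\right)}{4} = 4 - \frac{- 16 t \left(10 + t\right)}{4} = 4 - \frac{\left(-16\right) t \left(10 + t\right)}{4} = 4 + 4 t \left(10 + t\right)$)
$\left(2653 + P{\left(-11 \right)}\right) - 2338 = \left(2653 + \left(4 + 4 \left(-11\right)^{2} + 40 \left(-11\right)\right)\right) - 2338 = \left(2653 + \left(4 + 4 \cdot 121 - 440\right)\right) - 2338 = \left(2653 + \left(4 + 484 - 440\right)\right) - 2338 = \left(2653 + 48\right) - 2338 = 2701 - 2338 = 363$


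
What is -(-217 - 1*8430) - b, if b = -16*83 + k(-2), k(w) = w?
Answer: 9977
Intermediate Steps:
b = -1330 (b = -16*83 - 2 = -1328 - 2 = -1330)
-(-217 - 1*8430) - b = -(-217 - 1*8430) - 1*(-1330) = -(-217 - 8430) + 1330 = -1*(-8647) + 1330 = 8647 + 1330 = 9977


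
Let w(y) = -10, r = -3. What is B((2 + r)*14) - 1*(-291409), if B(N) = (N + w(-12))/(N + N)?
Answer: 2039869/7 ≈ 2.9141e+5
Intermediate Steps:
B(N) = (-10 + N)/(2*N) (B(N) = (N - 10)/(N + N) = (-10 + N)/((2*N)) = (-10 + N)*(1/(2*N)) = (-10 + N)/(2*N))
B((2 + r)*14) - 1*(-291409) = (-10 + (2 - 3)*14)/(2*(((2 - 3)*14))) - 1*(-291409) = (-10 - 1*14)/(2*((-1*14))) + 291409 = (½)*(-10 - 14)/(-14) + 291409 = (½)*(-1/14)*(-24) + 291409 = 6/7 + 291409 = 2039869/7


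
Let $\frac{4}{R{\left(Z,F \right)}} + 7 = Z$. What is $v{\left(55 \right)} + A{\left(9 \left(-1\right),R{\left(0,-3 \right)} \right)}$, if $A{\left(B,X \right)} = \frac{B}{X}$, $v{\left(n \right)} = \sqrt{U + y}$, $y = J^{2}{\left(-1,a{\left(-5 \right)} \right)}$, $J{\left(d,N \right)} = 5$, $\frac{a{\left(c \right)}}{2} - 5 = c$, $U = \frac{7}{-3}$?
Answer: $\frac{63}{4} + \frac{2 \sqrt{51}}{3} \approx 20.511$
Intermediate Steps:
$U = - \frac{7}{3}$ ($U = 7 \left(- \frac{1}{3}\right) = - \frac{7}{3} \approx -2.3333$)
$a{\left(c \right)} = 10 + 2 c$
$R{\left(Z,F \right)} = \frac{4}{-7 + Z}$
$y = 25$ ($y = 5^{2} = 25$)
$v{\left(n \right)} = \frac{2 \sqrt{51}}{3}$ ($v{\left(n \right)} = \sqrt{- \frac{7}{3} + 25} = \sqrt{\frac{68}{3}} = \frac{2 \sqrt{51}}{3}$)
$v{\left(55 \right)} + A{\left(9 \left(-1\right),R{\left(0,-3 \right)} \right)} = \frac{2 \sqrt{51}}{3} + \frac{9 \left(-1\right)}{4 \frac{1}{-7 + 0}} = \frac{2 \sqrt{51}}{3} - \frac{9}{4 \frac{1}{-7}} = \frac{2 \sqrt{51}}{3} - \frac{9}{4 \left(- \frac{1}{7}\right)} = \frac{2 \sqrt{51}}{3} - \frac{9}{- \frac{4}{7}} = \frac{2 \sqrt{51}}{3} - - \frac{63}{4} = \frac{2 \sqrt{51}}{3} + \frac{63}{4} = \frac{63}{4} + \frac{2 \sqrt{51}}{3}$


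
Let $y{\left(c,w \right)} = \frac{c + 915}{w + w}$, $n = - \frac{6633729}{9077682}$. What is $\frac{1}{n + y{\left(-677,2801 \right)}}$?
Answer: $- \frac{8475529094}{5833610257} \approx -1.4529$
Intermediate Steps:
$n = - \frac{2211243}{3025894}$ ($n = \left(-6633729\right) \frac{1}{9077682} = - \frac{2211243}{3025894} \approx -0.73077$)
$y{\left(c,w \right)} = \frac{915 + c}{2 w}$
$\frac{1}{n + y{\left(-677,2801 \right)}} = \frac{1}{- \frac{2211243}{3025894} + \frac{915 - 677}{2 \cdot 2801}} = \frac{1}{- \frac{2211243}{3025894} + \frac{1}{2} \cdot \frac{1}{2801} \cdot 238} = \frac{1}{- \frac{2211243}{3025894} + \frac{119}{2801}} = \frac{1}{- \frac{5833610257}{8475529094}} = - \frac{8475529094}{5833610257}$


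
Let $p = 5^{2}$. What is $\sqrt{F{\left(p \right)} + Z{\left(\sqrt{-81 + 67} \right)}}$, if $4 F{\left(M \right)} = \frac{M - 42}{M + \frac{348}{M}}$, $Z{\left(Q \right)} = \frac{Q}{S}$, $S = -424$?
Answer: $\frac{\sqrt{-4646366900 - 100353274 i \sqrt{14}}}{206276} \approx 0.013342 - 0.33072 i$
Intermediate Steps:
$p = 25$
$Z{\left(Q \right)} = - \frac{Q}{424}$ ($Z{\left(Q \right)} = \frac{Q}{-424} = Q \left(- \frac{1}{424}\right) = - \frac{Q}{424}$)
$F{\left(M \right)} = \frac{-42 + M}{4 \left(M + \frac{348}{M}\right)}$ ($F{\left(M \right)} = \frac{\left(M - 42\right) \frac{1}{M + \frac{348}{M}}}{4} = \frac{\left(-42 + M\right) \frac{1}{M + \frac{348}{M}}}{4} = \frac{\frac{1}{M + \frac{348}{M}} \left(-42 + M\right)}{4} = \frac{-42 + M}{4 \left(M + \frac{348}{M}\right)}$)
$\sqrt{F{\left(p \right)} + Z{\left(\sqrt{-81 + 67} \right)}} = \sqrt{\frac{1}{4} \cdot 25 \frac{1}{348 + 25^{2}} \left(-42 + 25\right) - \frac{\sqrt{-81 + 67}}{424}} = \sqrt{\frac{1}{4} \cdot 25 \frac{1}{348 + 625} \left(-17\right) - \frac{\sqrt{-14}}{424}} = \sqrt{\frac{1}{4} \cdot 25 \cdot \frac{1}{973} \left(-17\right) - \frac{i \sqrt{14}}{424}} = \sqrt{- \frac{425}{3892} - \frac{i \sqrt{14}}{424}}$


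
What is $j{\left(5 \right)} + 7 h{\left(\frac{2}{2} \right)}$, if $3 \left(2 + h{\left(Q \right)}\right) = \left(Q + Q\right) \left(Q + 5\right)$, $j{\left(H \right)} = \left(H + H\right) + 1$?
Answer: $25$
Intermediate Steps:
$j{\left(H \right)} = 1 + 2 H$ ($j{\left(H \right)} = 2 H + 1 = 1 + 2 H$)
$h{\left(Q \right)} = -2 + \frac{2 Q \left(5 + Q\right)}{3}$ ($h{\left(Q \right)} = -2 + \frac{\left(Q + Q\right) \left(Q + 5\right)}{3} = -2 + \frac{2 Q \left(5 + Q\right)}{3}$)
$j{\left(5 \right)} + 7 h{\left(\frac{2}{2} \right)} = \left(1 + 2 \cdot 5\right) + 7 \left(-2 + \frac{2 \left(\frac{2}{2}\right)^{2}}{3} + \frac{10 \cdot \frac{2}{2}}{3}\right) = \left(1 + 10\right) + 7 \left(-2 + \frac{2 \left(2 \cdot \frac{1}{2}\right)^{2}}{3} + \frac{10 \cdot 2 \cdot \frac{1}{2}}{3}\right) = 11 + 7 \left(-2 + \frac{2 \cdot 1^{2}}{3} + \frac{10}{3} \cdot 1\right) = 11 + 7 \left(-2 + \frac{2}{3} \cdot 1 + \frac{10}{3}\right) = 11 + 7 \left(-2 + \frac{2}{3} + \frac{10}{3}\right) = 11 + 7 \cdot 2 = 11 + 14 = 25$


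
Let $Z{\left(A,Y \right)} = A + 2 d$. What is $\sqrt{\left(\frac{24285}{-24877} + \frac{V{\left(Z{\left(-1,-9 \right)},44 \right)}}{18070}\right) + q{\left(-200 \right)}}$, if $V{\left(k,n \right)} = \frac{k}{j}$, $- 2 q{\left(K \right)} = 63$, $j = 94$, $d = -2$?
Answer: $\frac{i \sqrt{579873564373702210235}}{4225557466} \approx 5.6988 i$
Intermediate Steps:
$q{\left(K \right)} = - \frac{63}{2}$ ($q{\left(K \right)} = \left(- \frac{1}{2}\right) 63 = - \frac{63}{2}$)
$Z{\left(A,Y \right)} = -4 + A$ ($Z{\left(A,Y \right)} = A + 2 \left(-2\right) = A - 4 = -4 + A$)
$V{\left(k,n \right)} = \frac{k}{94}$
$\sqrt{\left(\frac{24285}{-24877} + \frac{V{\left(Z{\left(-1,-9 \right)},44 \right)}}{18070}\right) + q{\left(-200 \right)}} = \sqrt{\left(\frac{24285}{-24877} + \frac{\frac{1}{94} \left(-4 - 1\right)}{18070}\right) - \frac{63}{2}} = \sqrt{\left(24285 \left(- \frac{1}{24877}\right) + \frac{1}{94} \left(-5\right) \frac{1}{18070}\right) - \frac{63}{2}} = \sqrt{\left(- \frac{24285}{24877} - \frac{1}{339716}\right) - \frac{63}{2}} = \sqrt{- \frac{8250027937}{8451114932} - \frac{63}{2}} = \sqrt{- \frac{274460148295}{8451114932}} = \frac{i \sqrt{579873564373702210235}}{4225557466}$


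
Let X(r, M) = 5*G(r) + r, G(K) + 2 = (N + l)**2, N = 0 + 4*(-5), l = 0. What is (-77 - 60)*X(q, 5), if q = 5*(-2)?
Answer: -271260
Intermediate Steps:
N = -20 (N = 0 - 20 = -20)
q = -10
G(K) = 398 (G(K) = -2 + (-20 + 0)**2 = -2 + (-20)**2 = -2 + 400 = 398)
X(r, M) = 1990 + r (X(r, M) = 5*398 + r = 1990 + r)
(-77 - 60)*X(q, 5) = (-77 - 60)*(1990 - 10) = -137*1980 = -271260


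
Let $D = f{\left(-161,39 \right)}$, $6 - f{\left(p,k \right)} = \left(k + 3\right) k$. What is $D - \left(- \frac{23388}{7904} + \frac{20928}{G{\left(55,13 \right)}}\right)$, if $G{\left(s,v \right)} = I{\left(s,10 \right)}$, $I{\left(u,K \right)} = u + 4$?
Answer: $- \frac{231273843}{116584} \approx -1983.8$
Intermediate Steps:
$I{\left(u,K \right)} = 4 + u$
$G{\left(s,v \right)} = 4 + s$
$f{\left(p,k \right)} = 6 - k \left(3 + k\right)$ ($f{\left(p,k \right)} = 6 - \left(k + 3\right) k = 6 - \left(3 + k\right) k = 6 - k \left(3 + k\right)$)
$D = -1632$ ($D = 6 - 39^{2} - 117 = 6 - 1521 - 117 = -1632$)
$D - \left(- \frac{23388}{7904} + \frac{20928}{G{\left(55,13 \right)}}\right) = -1632 - \left(- \frac{23388}{7904} + \frac{20928}{4 + 55}\right) = -1632 - \left(\left(-23388\right) \frac{1}{7904} + \frac{20928}{59}\right) = -1632 - \left(- \frac{5847}{1976} + 20928 \cdot \frac{1}{59}\right) = -1632 - \left(- \frac{5847}{1976} + \frac{20928}{59}\right) = -1632 - \frac{41008755}{116584} = - \frac{231273843}{116584}$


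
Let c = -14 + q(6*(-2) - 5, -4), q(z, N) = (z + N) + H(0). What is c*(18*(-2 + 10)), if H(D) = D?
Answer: -5040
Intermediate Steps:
q(z, N) = N + z (q(z, N) = (z + N) + 0 = (N + z) + 0 = N + z)
c = -35 (c = -14 + (-4 + (6*(-2) - 5)) = -14 + (-4 + (-12 - 5)) = -14 + (-4 - 17) = -14 - 21 = -35)
c*(18*(-2 + 10)) = -630*(-2 + 10) = -630*8 = -35*144 = -5040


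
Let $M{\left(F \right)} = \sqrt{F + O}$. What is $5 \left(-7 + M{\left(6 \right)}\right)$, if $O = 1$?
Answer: $-35 + 5 \sqrt{7} \approx -21.771$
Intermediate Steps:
$M{\left(F \right)} = \sqrt{1 + F}$ ($M{\left(F \right)} = \sqrt{F + 1} = \sqrt{1 + F}$)
$5 \left(-7 + M{\left(6 \right)}\right) = 5 \left(-7 + \sqrt{1 + 6}\right) = 5 \left(-7 + \sqrt{7}\right) = -35 + 5 \sqrt{7}$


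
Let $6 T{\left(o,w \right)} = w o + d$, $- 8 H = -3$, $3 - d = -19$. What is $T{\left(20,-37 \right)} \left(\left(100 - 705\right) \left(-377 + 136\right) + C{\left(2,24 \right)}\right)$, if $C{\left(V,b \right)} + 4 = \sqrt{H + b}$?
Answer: $- \frac{52342559}{3} - \frac{359 \sqrt{390}}{12} \approx -1.7448 \cdot 10^{7}$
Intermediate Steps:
$d = 22$ ($d = 3 - -19 = 3 + 19 = 22$)
$H = \frac{3}{8}$ ($H = \left(- \frac{1}{8}\right) \left(-3\right) = \frac{3}{8} \approx 0.375$)
$T{\left(o,w \right)} = \frac{11}{3} + \frac{o w}{6}$ ($T{\left(o,w \right)} = \frac{w o + 22}{6} = \frac{o w + 22}{6} = \frac{22 + o w}{6} = \frac{11}{3} + \frac{o w}{6}$)
$C{\left(V,b \right)} = -4 + \sqrt{\frac{3}{8} + b}$
$T{\left(20,-37 \right)} \left(\left(100 - 705\right) \left(-377 + 136\right) + C{\left(2,24 \right)}\right) = \left(\frac{11}{3} + \frac{1}{6} \cdot 20 \left(-37\right)\right) \left(\left(100 - 705\right) \left(-377 + 136\right) - \left(4 - \frac{\sqrt{6 + 16 \cdot 24}}{4}\right)\right) = \left(\frac{11}{3} - \frac{370}{3}\right) \left(\left(-605\right) \left(-241\right) - \left(4 - \frac{\sqrt{6 + 384}}{4}\right)\right) = - \frac{359 \left(145805 - \left(4 - \frac{\sqrt{390}}{4}\right)\right)}{3} = - \frac{359 \left(145801 + \frac{\sqrt{390}}{4}\right)}{3} = - \frac{52342559}{3} - \frac{359 \sqrt{390}}{12}$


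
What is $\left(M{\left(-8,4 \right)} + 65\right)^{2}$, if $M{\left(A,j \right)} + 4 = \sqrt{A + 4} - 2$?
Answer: $3477 + 236 i \approx 3477.0 + 236.0 i$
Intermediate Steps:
$M{\left(A,j \right)} = -6 + \sqrt{4 + A}$ ($M{\left(A,j \right)} = -4 + \left(\sqrt{A + 4} - 2\right) = -4 + \left(\sqrt{4 + A} - 2\right) = -4 + \left(-2 + \sqrt{4 + A}\right) = -6 + \sqrt{4 + A}$)
$\left(M{\left(-8,4 \right)} + 65\right)^{2} = \left(\left(-6 + \sqrt{4 - 8}\right) + 65\right)^{2} = \left(\left(-6 + \sqrt{-4}\right) + 65\right)^{2} = \left(\left(-6 + 2 i\right) + 65\right)^{2} = \left(59 + 2 i\right)^{2}$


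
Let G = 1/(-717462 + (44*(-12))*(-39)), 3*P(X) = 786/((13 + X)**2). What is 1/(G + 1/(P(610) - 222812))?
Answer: -15066294292734705/89238813679 ≈ -1.6883e+5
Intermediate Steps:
P(X) = 262/(13 + X)**2 (P(X) = (786/((13 + X)**2))/3 = (786/(13 + X)**2)/3 = 262/(13 + X)**2)
G = -1/696870 (G = 1/(-717462 - 528*(-39)) = 1/(-717462 + 20592) = 1/(-696870) = -1/696870 ≈ -1.4350e-6)
1/(G + 1/(P(610) - 222812)) = 1/(-1/696870 + 1/(262/(13 + 610)**2 - 222812)) = 1/(-1/696870 + 1/(262/623**2 - 222812)) = 1/(-1/696870 + 1/(262*(1/388129) - 222812)) = 1/(-1/696870 + 1/(262/388129 - 222812)) = 1/(-1/696870 + 1/(-86479798486/388129)) = 1/(-1/696870 - 388129/86479798486) = 1/(-89238813679/15066294292734705) = -15066294292734705/89238813679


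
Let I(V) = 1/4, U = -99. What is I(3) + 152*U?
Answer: -60191/4 ≈ -15048.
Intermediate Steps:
I(V) = ¼
I(3) + 152*U = ¼ + 152*(-99) = ¼ - 15048 = -60191/4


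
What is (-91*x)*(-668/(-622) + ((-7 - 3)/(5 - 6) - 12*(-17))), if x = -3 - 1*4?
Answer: 42607656/311 ≈ 1.3700e+5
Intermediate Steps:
x = -7 (x = -3 - 4 = -7)
(-91*x)*(-668/(-622) + ((-7 - 3)/(5 - 6) - 12*(-17))) = (-91*(-7))*(-668/(-622) + ((-7 - 3)/(5 - 6) - 12*(-17))) = 637*(-668*(-1/622) + (-10/(-1) + 204)) = 637*(334/311 + (-10*(-1) + 204)) = 637*(334/311 + (10 + 204)) = 637*(334/311 + 214) = 637*(66888/311) = 42607656/311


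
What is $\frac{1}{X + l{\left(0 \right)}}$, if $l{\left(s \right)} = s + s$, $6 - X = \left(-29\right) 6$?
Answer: $\frac{1}{180} \approx 0.0055556$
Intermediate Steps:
$X = 180$ ($X = 6 - \left(-29\right) 6 = 6 - -174 = 6 + 174 = 180$)
$l{\left(s \right)} = 2 s$
$\frac{1}{X + l{\left(0 \right)}} = \frac{1}{180 + 2 \cdot 0} = \frac{1}{180 + 0} = \frac{1}{180}$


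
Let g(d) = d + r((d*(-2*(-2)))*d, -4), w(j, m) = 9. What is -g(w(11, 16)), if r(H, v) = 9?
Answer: -18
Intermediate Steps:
g(d) = 9 + d (g(d) = d + 9 = 9 + d)
-g(w(11, 16)) = -(9 + 9) = -1*18 = -18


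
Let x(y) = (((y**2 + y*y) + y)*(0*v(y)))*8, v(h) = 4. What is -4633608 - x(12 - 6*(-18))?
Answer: -4633608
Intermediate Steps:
x(y) = 0 (x(y) = (((y**2 + y*y) + y)*(0*4))*8 = (((y**2 + y**2) + y)*0)*8 = ((2*y**2 + y)*0)*8 = ((y + 2*y**2)*0)*8 = 0*8 = 0)
-4633608 - x(12 - 6*(-18)) = -4633608 - 1*0 = -4633608 + 0 = -4633608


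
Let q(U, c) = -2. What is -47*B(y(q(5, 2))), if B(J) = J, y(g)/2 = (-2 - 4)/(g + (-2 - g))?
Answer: -282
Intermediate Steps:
y(g) = 6 (y(g) = 2*((-2 - 4)/(g + (-2 - g))) = 2*(-6/(-2)) = 2*(-6*(-½)) = 2*3 = 6)
-47*B(y(q(5, 2))) = -47*6 = -282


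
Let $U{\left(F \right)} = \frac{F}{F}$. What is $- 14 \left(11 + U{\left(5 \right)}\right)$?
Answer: $-168$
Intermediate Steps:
$U{\left(F \right)} = 1$
$- 14 \left(11 + U{\left(5 \right)}\right) = - 14 \left(11 + 1\right) = \left(-14\right) 12 = -168$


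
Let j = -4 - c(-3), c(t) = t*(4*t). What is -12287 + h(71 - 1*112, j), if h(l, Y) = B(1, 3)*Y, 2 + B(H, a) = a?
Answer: -12327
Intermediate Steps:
B(H, a) = -2 + a
c(t) = 4*t²
j = -40 (j = -4 - 4*(-3)² = -4 - 4*9 = -4 - 1*36 = -4 - 36 = -40)
h(l, Y) = Y (h(l, Y) = (-2 + 3)*Y = 1*Y = Y)
-12287 + h(71 - 1*112, j) = -12287 - 40 = -12327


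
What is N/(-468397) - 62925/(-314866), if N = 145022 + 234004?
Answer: -89868519291/147482289802 ≈ -0.60935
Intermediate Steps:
N = 379026
N/(-468397) - 62925/(-314866) = 379026/(-468397) - 62925/(-314866) = 379026*(-1/468397) - 62925*(-1/314866) = -379026/468397 + 62925/314866 = -89868519291/147482289802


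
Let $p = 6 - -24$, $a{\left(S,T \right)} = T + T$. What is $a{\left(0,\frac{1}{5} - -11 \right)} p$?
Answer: $672$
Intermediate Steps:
$a{\left(S,T \right)} = 2 T$
$p = 30$ ($p = 6 + 24 = 30$)
$a{\left(0,\frac{1}{5} - -11 \right)} p = 2 \left(\frac{1}{5} - -11\right) 30 = 2 \left(\frac{1}{5} + 11\right) 30 = 2 \cdot \frac{56}{5} \cdot 30 = \frac{112}{5} \cdot 30 = 672$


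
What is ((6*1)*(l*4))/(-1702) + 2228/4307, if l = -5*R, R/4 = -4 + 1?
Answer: -1205012/3665257 ≈ -0.32877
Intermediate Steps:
R = -12 (R = 4*(-4 + 1) = 4*(-3) = -12)
l = 60 (l = -5*(-12) = 60)
((6*1)*(l*4))/(-1702) + 2228/4307 = ((6*1)*(60*4))/(-1702) + 2228/4307 = (6*240)*(-1/1702) + 2228*(1/4307) = 1440*(-1/1702) + 2228/4307 = -720/851 + 2228/4307 = -1205012/3665257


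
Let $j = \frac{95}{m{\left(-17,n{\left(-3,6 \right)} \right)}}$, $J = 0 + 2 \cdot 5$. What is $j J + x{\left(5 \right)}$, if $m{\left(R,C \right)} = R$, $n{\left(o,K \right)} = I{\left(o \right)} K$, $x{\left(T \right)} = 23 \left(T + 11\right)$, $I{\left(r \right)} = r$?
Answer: $\frac{5306}{17} \approx 312.12$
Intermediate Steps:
$x{\left(T \right)} = 253 + 23 T$ ($x{\left(T \right)} = 23 \left(11 + T\right) = 253 + 23 T$)
$J = 10$ ($J = 0 + 10 = 10$)
$n{\left(o,K \right)} = K o$ ($n{\left(o,K \right)} = o K = K o$)
$j = - \frac{95}{17}$ ($j = \frac{95}{-17} = 95 \left(- \frac{1}{17}\right) = - \frac{95}{17} \approx -5.5882$)
$j J + x{\left(5 \right)} = \left(- \frac{95}{17}\right) 10 + \left(253 + 23 \cdot 5\right) = - \frac{950}{17} + \left(253 + 115\right) = - \frac{950}{17} + 368 = \frac{5306}{17}$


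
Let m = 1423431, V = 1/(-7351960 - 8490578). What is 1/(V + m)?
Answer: 15842538/22550759707877 ≈ 7.0253e-7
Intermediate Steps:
V = -1/15842538 (V = 1/(-15842538) = -1/15842538 ≈ -6.3121e-8)
1/(V + m) = 1/(-1/15842538 + 1423431) = 1/(22550759707877/15842538) = 15842538/22550759707877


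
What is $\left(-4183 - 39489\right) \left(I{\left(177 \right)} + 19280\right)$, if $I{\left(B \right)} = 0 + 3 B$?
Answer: $-865185992$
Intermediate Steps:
$I{\left(B \right)} = 3 B$
$\left(-4183 - 39489\right) \left(I{\left(177 \right)} + 19280\right) = \left(-4183 - 39489\right) \left(3 \cdot 177 + 19280\right) = - 43672 \left(531 + 19280\right) = \left(-43672\right) 19811 = -865185992$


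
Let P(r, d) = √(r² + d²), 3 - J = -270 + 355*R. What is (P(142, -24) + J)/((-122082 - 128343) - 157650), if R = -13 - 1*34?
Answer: -16958/408075 - 2*√5185/408075 ≈ -0.041909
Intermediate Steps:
R = -47 (R = -13 - 34 = -47)
J = 16958 (J = 3 - (-270 + 355*(-47)) = 3 - (-270 - 16685) = 3 - 1*(-16955) = 3 + 16955 = 16958)
P(r, d) = √(d² + r²)
(P(142, -24) + J)/((-122082 - 128343) - 157650) = (√((-24)² + 142²) + 16958)/((-122082 - 128343) - 157650) = (√(576 + 20164) + 16958)/(-250425 - 157650) = (√20740 + 16958)/(-408075) = (2*√5185 + 16958)*(-1/408075) = (16958 + 2*√5185)*(-1/408075) = -16958/408075 - 2*√5185/408075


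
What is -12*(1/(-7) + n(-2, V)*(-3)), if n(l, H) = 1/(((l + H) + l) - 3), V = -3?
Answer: -66/35 ≈ -1.8857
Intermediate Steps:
n(l, H) = 1/(-3 + H + 2*l) (n(l, H) = 1/(((H + l) + l) - 3) = 1/((H + 2*l) - 3) = 1/(-3 + H + 2*l))
-12*(1/(-7) + n(-2, V)*(-3)) = -12*(1/(-7) - 3/(-3 - 3 + 2*(-2))) = -12*(-⅐ - 3/(-3 - 3 - 4)) = -12*(-⅐ - 3/(-10)) = -12*(-⅐ - ⅒*(-3)) = -12*(-⅐ + 3/10) = -12*11/70 = -66/35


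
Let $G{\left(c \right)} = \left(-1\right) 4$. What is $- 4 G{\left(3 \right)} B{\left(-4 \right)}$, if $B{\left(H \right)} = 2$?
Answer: $32$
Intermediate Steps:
$G{\left(c \right)} = -4$
$- 4 G{\left(3 \right)} B{\left(-4 \right)} = \left(-4\right) \left(-4\right) 2 = 16 \cdot 2 = 32$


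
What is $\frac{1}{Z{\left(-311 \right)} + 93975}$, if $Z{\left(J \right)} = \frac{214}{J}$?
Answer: $\frac{311}{29226011} \approx 1.0641 \cdot 10^{-5}$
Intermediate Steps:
$\frac{1}{Z{\left(-311 \right)} + 93975} = \frac{1}{\frac{214}{-311} + 93975} = \frac{1}{214 \left(- \frac{1}{311}\right) + 93975} = \frac{1}{- \frac{214}{311} + 93975} = \frac{1}{\frac{29226011}{311}} = \frac{311}{29226011}$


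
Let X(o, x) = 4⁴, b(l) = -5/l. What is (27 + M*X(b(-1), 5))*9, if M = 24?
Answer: 55539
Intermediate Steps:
X(o, x) = 256
(27 + M*X(b(-1), 5))*9 = (27 + 24*256)*9 = (27 + 6144)*9 = 6171*9 = 55539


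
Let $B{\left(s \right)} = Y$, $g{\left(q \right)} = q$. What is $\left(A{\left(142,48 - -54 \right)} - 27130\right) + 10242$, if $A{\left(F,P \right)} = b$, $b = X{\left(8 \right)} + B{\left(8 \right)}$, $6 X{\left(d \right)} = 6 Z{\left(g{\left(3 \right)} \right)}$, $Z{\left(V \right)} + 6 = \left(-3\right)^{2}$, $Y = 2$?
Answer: $-16883$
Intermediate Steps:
$Z{\left(V \right)} = 3$ ($Z{\left(V \right)} = -6 + \left(-3\right)^{2} = -6 + 9 = 3$)
$B{\left(s \right)} = 2$
$X{\left(d \right)} = 3$ ($X{\left(d \right)} = \frac{6 \cdot 3}{6} = \frac{1}{6} \cdot 18 = 3$)
$b = 5$ ($b = 3 + 2 = 5$)
$A{\left(F,P \right)} = 5$
$\left(A{\left(142,48 - -54 \right)} - 27130\right) + 10242 = \left(5 - 27130\right) + 10242 = -27125 + 10242 = -16883$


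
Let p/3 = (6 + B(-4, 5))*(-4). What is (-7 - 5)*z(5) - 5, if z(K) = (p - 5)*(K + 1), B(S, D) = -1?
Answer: 4675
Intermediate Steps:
p = -60 (p = 3*((6 - 1)*(-4)) = 3*(5*(-4)) = 3*(-20) = -60)
z(K) = -65 - 65*K (z(K) = (-60 - 5)*(K + 1) = -65*(1 + K) = -65 - 65*K)
(-7 - 5)*z(5) - 5 = (-7 - 5)*(-65 - 65*5) - 5 = -12*(-65 - 325) - 5 = -12*(-390) - 5 = 4680 - 5 = 4675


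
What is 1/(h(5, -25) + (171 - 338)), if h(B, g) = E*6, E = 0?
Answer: -1/167 ≈ -0.0059880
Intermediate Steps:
h(B, g) = 0 (h(B, g) = 0*6 = 0)
1/(h(5, -25) + (171 - 338)) = 1/(0 + (171 - 338)) = 1/(0 - 167) = 1/(-167) = -1/167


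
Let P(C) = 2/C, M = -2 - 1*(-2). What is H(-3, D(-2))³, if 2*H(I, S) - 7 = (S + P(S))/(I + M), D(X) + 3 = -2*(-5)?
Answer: 4096/343 ≈ 11.942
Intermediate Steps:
D(X) = 7 (D(X) = -3 - 2*(-5) = -3 + 10 = 7)
M = 0 (M = -2 + 2 = 0)
H(I, S) = 7/2 + (S + 2/S)/(2*I) (H(I, S) = 7/2 + ((S + 2/S)/(I + 0))/2 = 7/2 + ((S + 2/S)/I)/2 = 7/2 + (S + 2/S)/(2*I))
H(-3, D(-2))³ = ((½)*(2 + 7*(7 + 7*(-3)))/(-3*7))³ = ((½)*(-⅓)*(⅐)*(2 + 7*(7 - 21)))³ = ((½)*(-⅓)*(⅐)*(2 + 7*(-14)))³ = ((½)*(-⅓)*(⅐)*(2 - 98))³ = ((½)*(-⅓)*(⅐)*(-96))³ = (16/7)³ = 4096/343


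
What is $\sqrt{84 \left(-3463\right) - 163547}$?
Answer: $i \sqrt{454439} \approx 674.12 i$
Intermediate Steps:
$\sqrt{84 \left(-3463\right) - 163547} = \sqrt{-290892 - 163547} = \sqrt{-454439} = i \sqrt{454439}$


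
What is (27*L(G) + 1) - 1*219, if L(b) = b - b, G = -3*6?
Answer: -218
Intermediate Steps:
G = -18
L(b) = 0
(27*L(G) + 1) - 1*219 = (27*0 + 1) - 1*219 = (0 + 1) - 219 = 1 - 219 = -218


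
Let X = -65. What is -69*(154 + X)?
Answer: -6141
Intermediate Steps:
-69*(154 + X) = -69*(154 - 65) = -69*89 = -6141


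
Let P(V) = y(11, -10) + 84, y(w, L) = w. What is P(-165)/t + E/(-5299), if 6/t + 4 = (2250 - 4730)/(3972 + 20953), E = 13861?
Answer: -356738903/5283103 ≈ -67.525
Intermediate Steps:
t = -4985/3406 (t = 6/(-4 + (2250 - 4730)/(3972 + 20953)) = 6/(-4 - 2480/24925) = 6/(-4 - 2480*1/24925) = 6/(-4 - 496/4985) = 6/(-20436/4985) = 6*(-4985/20436) = -4985/3406 ≈ -1.4636)
P(V) = 95 (P(V) = 11 + 84 = 95)
P(-165)/t + E/(-5299) = 95/(-4985/3406) + 13861/(-5299) = 95*(-3406/4985) + 13861*(-1/5299) = -64714/997 - 13861/5299 = -356738903/5283103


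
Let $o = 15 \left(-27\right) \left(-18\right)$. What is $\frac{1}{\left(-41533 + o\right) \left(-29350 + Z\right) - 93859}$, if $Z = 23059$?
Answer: $\frac{1}{215328854} \approx 4.6441 \cdot 10^{-9}$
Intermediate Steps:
$o = 7290$ ($o = \left(-405\right) \left(-18\right) = 7290$)
$\frac{1}{\left(-41533 + o\right) \left(-29350 + Z\right) - 93859} = \frac{1}{\left(-41533 + 7290\right) \left(-29350 + 23059\right) - 93859} = \frac{1}{\left(-34243\right) \left(-6291\right) - 93859} = \frac{1}{215422713 - 93859} = \frac{1}{215328854}$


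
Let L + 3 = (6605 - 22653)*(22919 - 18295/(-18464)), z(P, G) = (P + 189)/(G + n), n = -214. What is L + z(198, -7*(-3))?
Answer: -81921610075433/222722 ≈ -3.6782e+8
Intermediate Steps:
z(P, G) = (189 + P)/(-214 + G) (z(P, G) = (P + 189)/(G - 214) = (189 + P)/(-214 + G))
L = -424464298595/1154 (L = -3 + (6605 - 22653)*(22919 - 18295/(-18464)) = -3 - 16048*(22919 - 18295*(-1/18464)) = -3 - 16048*(22919 + 18295/18464) = -3 - 16048*423194711/18464 = -3 - 424464295133/1154 = -424464298595/1154 ≈ -3.6782e+8)
L + z(198, -7*(-3)) = -424464298595/1154 + (189 + 198)/(-214 - 7*(-3)) = -424464298595/1154 + 387/(-214 + 21) = -424464298595/1154 + 387/(-193) = -424464298595/1154 - 1/193*387 = -424464298595/1154 - 387/193 = -81921610075433/222722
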